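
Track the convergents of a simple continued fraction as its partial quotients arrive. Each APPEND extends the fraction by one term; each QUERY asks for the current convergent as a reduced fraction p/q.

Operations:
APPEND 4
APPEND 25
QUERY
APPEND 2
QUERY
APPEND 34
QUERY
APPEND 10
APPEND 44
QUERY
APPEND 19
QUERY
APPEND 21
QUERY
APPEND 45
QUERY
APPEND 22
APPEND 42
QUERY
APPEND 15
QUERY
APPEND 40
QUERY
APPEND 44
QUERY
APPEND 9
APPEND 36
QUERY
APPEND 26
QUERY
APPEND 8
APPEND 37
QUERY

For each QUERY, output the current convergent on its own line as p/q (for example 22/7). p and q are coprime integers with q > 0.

APPEND 4: p_0 = 4·1 + 0 = 4, q_0 = 4·0 + 1 = 1 → 4/1
APPEND 25: p_1 = 25·4 + 1 = 101, q_1 = 25·1 + 0 = 25 → 101/25
APPEND 2: p_2 = 2·101 + 4 = 206, q_2 = 2·25 + 1 = 51 → 206/51
APPEND 34: p_3 = 34·206 + 101 = 7105, q_3 = 34·51 + 25 = 1759 → 7105/1759
APPEND 10: p_4 = 10·7105 + 206 = 71256, q_4 = 10·1759 + 51 = 17641 → 71256/17641
APPEND 44: p_5 = 44·71256 + 7105 = 3142369, q_5 = 44·17641 + 1759 = 777963 → 3142369/777963
APPEND 19: p_6 = 19·3142369 + 71256 = 59776267, q_6 = 19·777963 + 17641 = 14798938 → 59776267/14798938
APPEND 21: p_7 = 21·59776267 + 3142369 = 1258443976, q_7 = 21·14798938 + 777963 = 311555661 → 1258443976/311555661
APPEND 45: p_8 = 45·1258443976 + 59776267 = 56689755187, q_8 = 45·311555661 + 14798938 = 14034803683 → 56689755187/14034803683
APPEND 22: p_9 = 22·56689755187 + 1258443976 = 1248433058090, q_9 = 22·14034803683 + 311555661 = 309077236687 → 1248433058090/309077236687
APPEND 42: p_10 = 42·1248433058090 + 56689755187 = 52490878194967, q_10 = 42·309077236687 + 14034803683 = 12995278744537 → 52490878194967/12995278744537
APPEND 15: p_11 = 15·52490878194967 + 1248433058090 = 788611605982595, q_11 = 15·12995278744537 + 309077236687 = 195238258404742 → 788611605982595/195238258404742
APPEND 40: p_12 = 40·788611605982595 + 52490878194967 = 31596955117498767, q_12 = 40·195238258404742 + 12995278744537 = 7822525614934217 → 31596955117498767/7822525614934217
APPEND 44: p_13 = 44·31596955117498767 + 788611605982595 = 1391054636775928343, q_13 = 44·7822525614934217 + 195238258404742 = 344386365315510290 → 1391054636775928343/344386365315510290
APPEND 9: p_14 = 9·1391054636775928343 + 31596955117498767 = 12551088686100853854, q_14 = 9·344386365315510290 + 7822525614934217 = 3107299813454526827 → 12551088686100853854/3107299813454526827
APPEND 36: p_15 = 36·12551088686100853854 + 1391054636775928343 = 453230247336406667087, q_15 = 36·3107299813454526827 + 344386365315510290 = 112207179649678476062 → 453230247336406667087/112207179649678476062
APPEND 26: p_16 = 26·453230247336406667087 + 12551088686100853854 = 11796537519432674198116, q_16 = 26·112207179649678476062 + 3107299813454526827 = 2920493970705094904439 → 11796537519432674198116/2920493970705094904439
APPEND 8: p_17 = 8·11796537519432674198116 + 453230247336406667087 = 94825530402797800252015, q_17 = 8·2920493970705094904439 + 112207179649678476062 = 23476158945290437711574 → 94825530402797800252015/23476158945290437711574
APPEND 37: p_18 = 37·94825530402797800252015 + 11796537519432674198116 = 3520341162422951283522671, q_18 = 37·23476158945290437711574 + 2920493970705094904439 = 871538374946451290232677 → 3520341162422951283522671/871538374946451290232677

101/25
206/51
7105/1759
3142369/777963
59776267/14798938
1258443976/311555661
56689755187/14034803683
52490878194967/12995278744537
788611605982595/195238258404742
31596955117498767/7822525614934217
1391054636775928343/344386365315510290
453230247336406667087/112207179649678476062
11796537519432674198116/2920493970705094904439
3520341162422951283522671/871538374946451290232677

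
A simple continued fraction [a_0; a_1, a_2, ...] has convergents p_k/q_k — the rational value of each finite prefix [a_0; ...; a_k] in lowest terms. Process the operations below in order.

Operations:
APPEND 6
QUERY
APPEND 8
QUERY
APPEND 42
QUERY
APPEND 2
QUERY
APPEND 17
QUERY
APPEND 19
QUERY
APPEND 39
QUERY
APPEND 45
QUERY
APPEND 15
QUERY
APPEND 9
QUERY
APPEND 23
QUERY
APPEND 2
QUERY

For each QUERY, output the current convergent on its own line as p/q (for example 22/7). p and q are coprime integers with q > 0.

APPEND 6: p_0 = 6·1 + 0 = 6, q_0 = 6·0 + 1 = 1 → 6/1
APPEND 8: p_1 = 8·6 + 1 = 49, q_1 = 8·1 + 0 = 8 → 49/8
APPEND 42: p_2 = 42·49 + 6 = 2064, q_2 = 42·8 + 1 = 337 → 2064/337
APPEND 2: p_3 = 2·2064 + 49 = 4177, q_3 = 2·337 + 8 = 682 → 4177/682
APPEND 17: p_4 = 17·4177 + 2064 = 73073, q_4 = 17·682 + 337 = 11931 → 73073/11931
APPEND 19: p_5 = 19·73073 + 4177 = 1392564, q_5 = 19·11931 + 682 = 227371 → 1392564/227371
APPEND 39: p_6 = 39·1392564 + 73073 = 54383069, q_6 = 39·227371 + 11931 = 8879400 → 54383069/8879400
APPEND 45: p_7 = 45·54383069 + 1392564 = 2448630669, q_7 = 45·8879400 + 227371 = 399800371 → 2448630669/399800371
APPEND 15: p_8 = 15·2448630669 + 54383069 = 36783843104, q_8 = 15·399800371 + 8879400 = 6005884965 → 36783843104/6005884965
APPEND 9: p_9 = 9·36783843104 + 2448630669 = 333503218605, q_9 = 9·6005884965 + 399800371 = 54452765056 → 333503218605/54452765056
APPEND 23: p_10 = 23·333503218605 + 36783843104 = 7707357871019, q_10 = 23·54452765056 + 6005884965 = 1258419481253 → 7707357871019/1258419481253
APPEND 2: p_11 = 2·7707357871019 + 333503218605 = 15748218960643, q_11 = 2·1258419481253 + 54452765056 = 2571291727562 → 15748218960643/2571291727562

6/1
49/8
2064/337
4177/682
73073/11931
1392564/227371
54383069/8879400
2448630669/399800371
36783843104/6005884965
333503218605/54452765056
7707357871019/1258419481253
15748218960643/2571291727562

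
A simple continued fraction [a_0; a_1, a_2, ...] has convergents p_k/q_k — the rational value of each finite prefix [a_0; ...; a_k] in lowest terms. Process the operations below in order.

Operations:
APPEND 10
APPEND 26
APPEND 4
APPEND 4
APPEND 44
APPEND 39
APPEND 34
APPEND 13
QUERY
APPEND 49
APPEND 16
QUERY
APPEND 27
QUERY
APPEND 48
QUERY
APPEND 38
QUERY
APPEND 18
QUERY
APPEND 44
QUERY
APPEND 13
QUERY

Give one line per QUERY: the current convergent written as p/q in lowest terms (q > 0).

APPEND 10: p_0 = 10·1 + 0 = 10, q_0 = 10·0 + 1 = 1 → 10/1
APPEND 26: p_1 = 26·10 + 1 = 261, q_1 = 26·1 + 0 = 26 → 261/26
APPEND 4: p_2 = 4·261 + 10 = 1054, q_2 = 4·26 + 1 = 105 → 1054/105
APPEND 4: p_3 = 4·1054 + 261 = 4477, q_3 = 4·105 + 26 = 446 → 4477/446
APPEND 44: p_4 = 44·4477 + 1054 = 198042, q_4 = 44·446 + 105 = 19729 → 198042/19729
APPEND 39: p_5 = 39·198042 + 4477 = 7728115, q_5 = 39·19729 + 446 = 769877 → 7728115/769877
APPEND 34: p_6 = 34·7728115 + 198042 = 262953952, q_6 = 34·769877 + 19729 = 26195547 → 262953952/26195547
APPEND 13: p_7 = 13·262953952 + 7728115 = 3426129491, q_7 = 13·26195547 + 769877 = 341311988 → 3426129491/341311988
APPEND 49: p_8 = 49·3426129491 + 262953952 = 168143299011, q_8 = 49·341311988 + 26195547 = 16750482959 → 168143299011/16750482959
APPEND 16: p_9 = 16·168143299011 + 3426129491 = 2693718913667, q_9 = 16·16750482959 + 341311988 = 268349039332 → 2693718913667/268349039332
APPEND 27: p_10 = 27·2693718913667 + 168143299011 = 72898553968020, q_10 = 27·268349039332 + 16750482959 = 7262174544923 → 72898553968020/7262174544923
APPEND 48: p_11 = 48·72898553968020 + 2693718913667 = 3501824309378627, q_11 = 48·7262174544923 + 268349039332 = 348852727195636 → 3501824309378627/348852727195636
APPEND 38: p_12 = 38·3501824309378627 + 72898553968020 = 133142222310355846, q_12 = 38·348852727195636 + 7262174544923 = 13263665807979091 → 133142222310355846/13263665807979091
APPEND 18: p_13 = 18·133142222310355846 + 3501824309378627 = 2400061825895783855, q_13 = 18·13263665807979091 + 348852727195636 = 239094837270819274 → 2400061825895783855/239094837270819274
APPEND 44: p_14 = 44·2400061825895783855 + 133142222310355846 = 105735862561724845466, q_14 = 44·239094837270819274 + 13263665807979091 = 10533436505724027147 → 105735862561724845466/10533436505724027147
APPEND 13: p_15 = 13·105735862561724845466 + 2400061825895783855 = 1376966275128318774913, q_15 = 13·10533436505724027147 + 239094837270819274 = 137173769411683172185 → 1376966275128318774913/137173769411683172185

3426129491/341311988
2693718913667/268349039332
72898553968020/7262174544923
3501824309378627/348852727195636
133142222310355846/13263665807979091
2400061825895783855/239094837270819274
105735862561724845466/10533436505724027147
1376966275128318774913/137173769411683172185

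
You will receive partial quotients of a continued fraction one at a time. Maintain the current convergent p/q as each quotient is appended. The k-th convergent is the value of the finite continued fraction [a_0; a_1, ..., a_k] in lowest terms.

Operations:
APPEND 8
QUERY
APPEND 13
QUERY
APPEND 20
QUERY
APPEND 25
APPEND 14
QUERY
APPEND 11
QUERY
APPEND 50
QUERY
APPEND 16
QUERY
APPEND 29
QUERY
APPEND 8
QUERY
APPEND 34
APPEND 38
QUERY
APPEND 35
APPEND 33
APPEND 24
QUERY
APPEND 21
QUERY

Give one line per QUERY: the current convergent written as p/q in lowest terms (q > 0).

APPEND 8: p_0 = 8·1 + 0 = 8, q_0 = 8·0 + 1 = 1 → 8/1
APPEND 13: p_1 = 13·8 + 1 = 105, q_1 = 13·1 + 0 = 13 → 105/13
APPEND 20: p_2 = 20·105 + 8 = 2108, q_2 = 20·13 + 1 = 261 → 2108/261
APPEND 25: p_3 = 25·2108 + 105 = 52805, q_3 = 25·261 + 13 = 6538 → 52805/6538
APPEND 14: p_4 = 14·52805 + 2108 = 741378, q_4 = 14·6538 + 261 = 91793 → 741378/91793
APPEND 11: p_5 = 11·741378 + 52805 = 8207963, q_5 = 11·91793 + 6538 = 1016261 → 8207963/1016261
APPEND 50: p_6 = 50·8207963 + 741378 = 411139528, q_6 = 50·1016261 + 91793 = 50904843 → 411139528/50904843
APPEND 16: p_7 = 16·411139528 + 8207963 = 6586440411, q_7 = 16·50904843 + 1016261 = 815493749 → 6586440411/815493749
APPEND 29: p_8 = 29·6586440411 + 411139528 = 191417911447, q_8 = 29·815493749 + 50904843 = 23700223564 → 191417911447/23700223564
APPEND 8: p_9 = 8·191417911447 + 6586440411 = 1537929731987, q_9 = 8·23700223564 + 815493749 = 190417282261 → 1537929731987/190417282261
APPEND 34: p_10 = 34·1537929731987 + 191417911447 = 52481028799005, q_10 = 34·190417282261 + 23700223564 = 6497887820438 → 52481028799005/6497887820438
APPEND 38: p_11 = 38·52481028799005 + 1537929731987 = 1995817024094177, q_11 = 38·6497887820438 + 190417282261 = 247110154458905 → 1995817024094177/247110154458905
APPEND 35: p_12 = 35·1995817024094177 + 52481028799005 = 69906076872095200, q_12 = 35·247110154458905 + 6497887820438 = 8655353293882113 → 69906076872095200/8655353293882113
APPEND 33: p_13 = 33·69906076872095200 + 1995817024094177 = 2308896353803235777, q_13 = 33·8655353293882113 + 247110154458905 = 285873768852568634 → 2308896353803235777/285873768852568634
APPEND 24: p_14 = 24·2308896353803235777 + 69906076872095200 = 55483418568149753848, q_14 = 24·285873768852568634 + 8655353293882113 = 6869625805755529329 → 55483418568149753848/6869625805755529329
APPEND 21: p_15 = 21·55483418568149753848 + 2308896353803235777 = 1167460686284948066585, q_15 = 21·6869625805755529329 + 285873768852568634 = 144548015689718684543 → 1167460686284948066585/144548015689718684543

8/1
105/13
2108/261
741378/91793
8207963/1016261
411139528/50904843
6586440411/815493749
191417911447/23700223564
1537929731987/190417282261
1995817024094177/247110154458905
55483418568149753848/6869625805755529329
1167460686284948066585/144548015689718684543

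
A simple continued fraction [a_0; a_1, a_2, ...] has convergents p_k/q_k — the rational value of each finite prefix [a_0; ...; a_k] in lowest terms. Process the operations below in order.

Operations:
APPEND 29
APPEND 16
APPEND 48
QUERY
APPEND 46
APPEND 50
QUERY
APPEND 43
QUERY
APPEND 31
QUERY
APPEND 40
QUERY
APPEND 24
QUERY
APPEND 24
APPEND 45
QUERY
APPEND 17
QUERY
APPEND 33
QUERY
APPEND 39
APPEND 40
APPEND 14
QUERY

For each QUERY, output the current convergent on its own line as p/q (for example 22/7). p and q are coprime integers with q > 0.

APPEND 29: p_0 = 29·1 + 0 = 29, q_0 = 29·0 + 1 = 1 → 29/1
APPEND 16: p_1 = 16·29 + 1 = 465, q_1 = 16·1 + 0 = 16 → 465/16
APPEND 48: p_2 = 48·465 + 29 = 22349, q_2 = 48·16 + 1 = 769 → 22349/769
APPEND 46: p_3 = 46·22349 + 465 = 1028519, q_3 = 46·769 + 16 = 35390 → 1028519/35390
APPEND 50: p_4 = 50·1028519 + 22349 = 51448299, q_4 = 50·35390 + 769 = 1770269 → 51448299/1770269
APPEND 43: p_5 = 43·51448299 + 1028519 = 2213305376, q_5 = 43·1770269 + 35390 = 76156957 → 2213305376/76156957
APPEND 31: p_6 = 31·2213305376 + 51448299 = 68663914955, q_6 = 31·76156957 + 1770269 = 2362635936 → 68663914955/2362635936
APPEND 40: p_7 = 40·68663914955 + 2213305376 = 2748769903576, q_7 = 40·2362635936 + 76156957 = 94581594397 → 2748769903576/94581594397
APPEND 24: p_8 = 24·2748769903576 + 68663914955 = 66039141600779, q_8 = 24·94581594397 + 2362635936 = 2272320901464 → 66039141600779/2272320901464
APPEND 24: p_9 = 24·66039141600779 + 2748769903576 = 1587688168322272, q_9 = 24·2272320901464 + 94581594397 = 54630283229533 → 1587688168322272/54630283229533
APPEND 45: p_10 = 45·1587688168322272 + 66039141600779 = 71512006716103019, q_10 = 45·54630283229533 + 2272320901464 = 2460635066230449 → 71512006716103019/2460635066230449
APPEND 17: p_11 = 17·71512006716103019 + 1587688168322272 = 1217291802342073595, q_11 = 17·2460635066230449 + 54630283229533 = 41885426409147166 → 1217291802342073595/41885426409147166
APPEND 33: p_12 = 33·1217291802342073595 + 71512006716103019 = 40242141484004531654, q_12 = 33·41885426409147166 + 2460635066230449 = 1384679706568086927 → 40242141484004531654/1384679706568086927
APPEND 39: p_13 = 39·40242141484004531654 + 1217291802342073595 = 1570660809678518808101, q_13 = 39·1384679706568086927 + 41885426409147166 = 54044393982564537319 → 1570660809678518808101/54044393982564537319
APPEND 40: p_14 = 40·1570660809678518808101 + 40242141484004531654 = 62866674528624756855694, q_14 = 40·54044393982564537319 + 1384679706568086927 = 2163160439009149579687 → 62866674528624756855694/2163160439009149579687
APPEND 14: p_15 = 14·62866674528624756855694 + 1570660809678518808101 = 881704104210425114787817, q_15 = 14·2163160439009149579687 + 54044393982564537319 = 30338290540110658652937 → 881704104210425114787817/30338290540110658652937

22349/769
51448299/1770269
2213305376/76156957
68663914955/2362635936
2748769903576/94581594397
66039141600779/2272320901464
71512006716103019/2460635066230449
1217291802342073595/41885426409147166
40242141484004531654/1384679706568086927
881704104210425114787817/30338290540110658652937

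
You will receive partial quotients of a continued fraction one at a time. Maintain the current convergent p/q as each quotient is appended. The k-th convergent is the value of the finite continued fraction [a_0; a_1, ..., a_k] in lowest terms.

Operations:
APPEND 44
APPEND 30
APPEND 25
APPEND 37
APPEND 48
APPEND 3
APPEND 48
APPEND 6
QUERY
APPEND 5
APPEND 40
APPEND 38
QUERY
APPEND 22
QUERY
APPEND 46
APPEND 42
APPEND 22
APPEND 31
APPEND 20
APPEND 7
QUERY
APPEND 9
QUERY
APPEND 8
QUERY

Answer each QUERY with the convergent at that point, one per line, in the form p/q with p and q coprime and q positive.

51709977919/1174338304
408282792182354/9272139363023
8992958682053387/204230910002850
1680216459767911863155091/38157868696202524305806
15360279431678985721648093/348833343634752364413549
124562451913199797636339835/2828824617774221439614198

APPEND 44: p_0 = 44·1 + 0 = 44, q_0 = 44·0 + 1 = 1 → 44/1
APPEND 30: p_1 = 30·44 + 1 = 1321, q_1 = 30·1 + 0 = 30 → 1321/30
APPEND 25: p_2 = 25·1321 + 44 = 33069, q_2 = 25·30 + 1 = 751 → 33069/751
APPEND 37: p_3 = 37·33069 + 1321 = 1224874, q_3 = 37·751 + 30 = 27817 → 1224874/27817
APPEND 48: p_4 = 48·1224874 + 33069 = 58827021, q_4 = 48·27817 + 751 = 1335967 → 58827021/1335967
APPEND 3: p_5 = 3·58827021 + 1224874 = 177705937, q_5 = 3·1335967 + 27817 = 4035718 → 177705937/4035718
APPEND 48: p_6 = 48·177705937 + 58827021 = 8588711997, q_6 = 48·4035718 + 1335967 = 195050431 → 8588711997/195050431
APPEND 6: p_7 = 6·8588711997 + 177705937 = 51709977919, q_7 = 6·195050431 + 4035718 = 1174338304 → 51709977919/1174338304
APPEND 5: p_8 = 5·51709977919 + 8588711997 = 267138601592, q_8 = 5·1174338304 + 195050431 = 6066741951 → 267138601592/6066741951
APPEND 40: p_9 = 40·267138601592 + 51709977919 = 10737254041599, q_9 = 40·6066741951 + 1174338304 = 243844016344 → 10737254041599/243844016344
APPEND 38: p_10 = 38·10737254041599 + 267138601592 = 408282792182354, q_10 = 38·243844016344 + 6066741951 = 9272139363023 → 408282792182354/9272139363023
APPEND 22: p_11 = 22·408282792182354 + 10737254041599 = 8992958682053387, q_11 = 22·9272139363023 + 243844016344 = 204230910002850 → 8992958682053387/204230910002850
APPEND 46: p_12 = 46·8992958682053387 + 408282792182354 = 414084382166638156, q_12 = 46·204230910002850 + 9272139363023 = 9403893999494123 → 414084382166638156/9403893999494123
APPEND 42: p_13 = 42·414084382166638156 + 8992958682053387 = 17400537009680855939, q_13 = 42·9403893999494123 + 204230910002850 = 395167778888756016 → 17400537009680855939/395167778888756016
APPEND 22: p_14 = 22·17400537009680855939 + 414084382166638156 = 383225898595145468814, q_14 = 22·395167778888756016 + 9403893999494123 = 8703095029552126475 → 383225898595145468814/8703095029552126475
APPEND 31: p_15 = 31·383225898595145468814 + 17400537009680855939 = 11897403393459190389173, q_15 = 31·8703095029552126475 + 395167778888756016 = 270191113695004676741 → 11897403393459190389173/270191113695004676741
APPEND 20: p_16 = 20·11897403393459190389173 + 383225898595145468814 = 238331293767778953252274, q_16 = 20·270191113695004676741 + 8703095029552126475 = 5412525368929645661295 → 238331293767778953252274/5412525368929645661295
APPEND 7: p_17 = 7·238331293767778953252274 + 11897403393459190389173 = 1680216459767911863155091, q_17 = 7·5412525368929645661295 + 270191113695004676741 = 38157868696202524305806 → 1680216459767911863155091/38157868696202524305806
APPEND 9: p_18 = 9·1680216459767911863155091 + 238331293767778953252274 = 15360279431678985721648093, q_18 = 9·38157868696202524305806 + 5412525368929645661295 = 348833343634752364413549 → 15360279431678985721648093/348833343634752364413549
APPEND 8: p_19 = 8·15360279431678985721648093 + 1680216459767911863155091 = 124562451913199797636339835, q_19 = 8·348833343634752364413549 + 38157868696202524305806 = 2828824617774221439614198 → 124562451913199797636339835/2828824617774221439614198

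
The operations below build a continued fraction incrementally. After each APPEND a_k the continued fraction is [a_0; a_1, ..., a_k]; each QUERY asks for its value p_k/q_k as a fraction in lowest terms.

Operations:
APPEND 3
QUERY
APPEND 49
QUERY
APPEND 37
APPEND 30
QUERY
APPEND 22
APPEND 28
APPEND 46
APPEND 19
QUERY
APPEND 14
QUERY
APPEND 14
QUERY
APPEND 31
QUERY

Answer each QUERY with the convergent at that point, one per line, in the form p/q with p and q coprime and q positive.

3/1
148/49
164518/54469
89022263375/29473696883
1250991718953/414181232084
17602906328717/5828010946059
546941087909180/181082520559913

APPEND 3: p_0 = 3·1 + 0 = 3, q_0 = 3·0 + 1 = 1 → 3/1
APPEND 49: p_1 = 49·3 + 1 = 148, q_1 = 49·1 + 0 = 49 → 148/49
APPEND 37: p_2 = 37·148 + 3 = 5479, q_2 = 37·49 + 1 = 1814 → 5479/1814
APPEND 30: p_3 = 30·5479 + 148 = 164518, q_3 = 30·1814 + 49 = 54469 → 164518/54469
APPEND 22: p_4 = 22·164518 + 5479 = 3624875, q_4 = 22·54469 + 1814 = 1200132 → 3624875/1200132
APPEND 28: p_5 = 28·3624875 + 164518 = 101661018, q_5 = 28·1200132 + 54469 = 33658165 → 101661018/33658165
APPEND 46: p_6 = 46·101661018 + 3624875 = 4680031703, q_6 = 46·33658165 + 1200132 = 1549475722 → 4680031703/1549475722
APPEND 19: p_7 = 19·4680031703 + 101661018 = 89022263375, q_7 = 19·1549475722 + 33658165 = 29473696883 → 89022263375/29473696883
APPEND 14: p_8 = 14·89022263375 + 4680031703 = 1250991718953, q_8 = 14·29473696883 + 1549475722 = 414181232084 → 1250991718953/414181232084
APPEND 14: p_9 = 14·1250991718953 + 89022263375 = 17602906328717, q_9 = 14·414181232084 + 29473696883 = 5828010946059 → 17602906328717/5828010946059
APPEND 31: p_10 = 31·17602906328717 + 1250991718953 = 546941087909180, q_10 = 31·5828010946059 + 414181232084 = 181082520559913 → 546941087909180/181082520559913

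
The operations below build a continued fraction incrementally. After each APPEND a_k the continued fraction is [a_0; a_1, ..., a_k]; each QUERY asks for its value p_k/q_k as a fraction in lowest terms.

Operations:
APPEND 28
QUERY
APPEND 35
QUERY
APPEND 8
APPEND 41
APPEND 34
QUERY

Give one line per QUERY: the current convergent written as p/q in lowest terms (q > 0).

28/1
981/35
11020374/393185

APPEND 28: p_0 = 28·1 + 0 = 28, q_0 = 28·0 + 1 = 1 → 28/1
APPEND 35: p_1 = 35·28 + 1 = 981, q_1 = 35·1 + 0 = 35 → 981/35
APPEND 8: p_2 = 8·981 + 28 = 7876, q_2 = 8·35 + 1 = 281 → 7876/281
APPEND 41: p_3 = 41·7876 + 981 = 323897, q_3 = 41·281 + 35 = 11556 → 323897/11556
APPEND 34: p_4 = 34·323897 + 7876 = 11020374, q_4 = 34·11556 + 281 = 393185 → 11020374/393185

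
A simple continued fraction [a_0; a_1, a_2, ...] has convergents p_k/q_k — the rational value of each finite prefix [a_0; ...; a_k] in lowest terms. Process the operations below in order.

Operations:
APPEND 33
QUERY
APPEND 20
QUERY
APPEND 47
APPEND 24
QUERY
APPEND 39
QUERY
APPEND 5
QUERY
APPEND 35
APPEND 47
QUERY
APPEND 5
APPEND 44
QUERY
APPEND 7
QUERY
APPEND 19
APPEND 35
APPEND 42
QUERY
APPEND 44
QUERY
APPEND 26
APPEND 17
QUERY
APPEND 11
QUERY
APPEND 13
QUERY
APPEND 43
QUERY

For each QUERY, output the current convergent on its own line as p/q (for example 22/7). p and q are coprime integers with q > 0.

APPEND 33: p_0 = 33·1 + 0 = 33, q_0 = 33·0 + 1 = 1 → 33/1
APPEND 20: p_1 = 20·33 + 1 = 661, q_1 = 20·1 + 0 = 20 → 661/20
APPEND 47: p_2 = 47·661 + 33 = 31100, q_2 = 47·20 + 1 = 941 → 31100/941
APPEND 24: p_3 = 24·31100 + 661 = 747061, q_3 = 24·941 + 20 = 22604 → 747061/22604
APPEND 39: p_4 = 39·747061 + 31100 = 29166479, q_4 = 39·22604 + 941 = 882497 → 29166479/882497
APPEND 5: p_5 = 5·29166479 + 747061 = 146579456, q_5 = 5·882497 + 22604 = 4435089 → 146579456/4435089
APPEND 35: p_6 = 35·146579456 + 29166479 = 5159447439, q_6 = 35·4435089 + 882497 = 156110612 → 5159447439/156110612
APPEND 47: p_7 = 47·5159447439 + 146579456 = 242640609089, q_7 = 47·156110612 + 4435089 = 7341633853 → 242640609089/7341633853
APPEND 5: p_8 = 5·242640609089 + 5159447439 = 1218362492884, q_8 = 5·7341633853 + 156110612 = 36864279877 → 1218362492884/36864279877
APPEND 44: p_9 = 44·1218362492884 + 242640609089 = 53850590295985, q_9 = 44·36864279877 + 7341633853 = 1629369948441 → 53850590295985/1629369948441
APPEND 7: p_10 = 7·53850590295985 + 1218362492884 = 378172494564779, q_10 = 7·1629369948441 + 36864279877 = 11442453918964 → 378172494564779/11442453918964
APPEND 19: p_11 = 19·378172494564779 + 53850590295985 = 7239127987026786, q_11 = 19·11442453918964 + 1629369948441 = 219035994408757 → 7239127987026786/219035994408757
APPEND 35: p_12 = 35·7239127987026786 + 378172494564779 = 253747652040502289, q_12 = 35·219035994408757 + 11442453918964 = 7677702258225459 → 253747652040502289/7677702258225459
APPEND 42: p_13 = 42·253747652040502289 + 7239127987026786 = 10664640513688122924, q_13 = 42·7677702258225459 + 219035994408757 = 322682530839878035 → 10664640513688122924/322682530839878035
APPEND 44: p_14 = 44·10664640513688122924 + 253747652040502289 = 469497930254317910945, q_14 = 44·322682530839878035 + 7677702258225459 = 14205709059212858999 → 469497930254317910945/14205709059212858999
APPEND 26: p_15 = 26·469497930254317910945 + 10664640513688122924 = 12217610827125953807494, q_15 = 26·14205709059212858999 + 322682530839878035 = 369671118070374212009 → 12217610827125953807494/369671118070374212009
APPEND 17: p_16 = 17·12217610827125953807494 + 469497930254317910945 = 208168881991395532638343, q_16 = 17·369671118070374212009 + 14205709059212858999 = 6298614716255574463152 → 208168881991395532638343/6298614716255574463152
APPEND 11: p_17 = 11·208168881991395532638343 + 12217610827125953807494 = 2302075312732476812829267, q_17 = 11·6298614716255574463152 + 369671118070374212009 = 69654432996881693306681 → 2302075312732476812829267/69654432996881693306681
APPEND 13: p_18 = 13·2302075312732476812829267 + 208168881991395532638343 = 30135147947513594099418814, q_18 = 13·69654432996881693306681 + 6298614716255574463152 = 911806243675717587450005 → 30135147947513594099418814/911806243675717587450005
APPEND 43: p_19 = 43·30135147947513594099418814 + 2302075312732476812829267 = 1298113437055817023087838269, q_19 = 43·911806243675717587450005 + 69654432996881693306681 = 39277322911052737953656896 → 1298113437055817023087838269/39277322911052737953656896

33/1
661/20
747061/22604
29166479/882497
146579456/4435089
242640609089/7341633853
53850590295985/1629369948441
378172494564779/11442453918964
10664640513688122924/322682530839878035
469497930254317910945/14205709059212858999
208168881991395532638343/6298614716255574463152
2302075312732476812829267/69654432996881693306681
30135147947513594099418814/911806243675717587450005
1298113437055817023087838269/39277322911052737953656896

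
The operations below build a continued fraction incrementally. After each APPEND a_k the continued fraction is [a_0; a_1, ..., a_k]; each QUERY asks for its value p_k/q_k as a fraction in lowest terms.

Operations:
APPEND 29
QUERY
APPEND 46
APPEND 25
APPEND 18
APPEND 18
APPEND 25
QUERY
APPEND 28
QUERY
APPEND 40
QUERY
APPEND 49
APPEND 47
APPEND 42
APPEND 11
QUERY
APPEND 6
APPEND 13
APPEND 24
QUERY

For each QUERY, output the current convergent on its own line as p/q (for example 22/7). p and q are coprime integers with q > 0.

APPEND 29: p_0 = 29·1 + 0 = 29, q_0 = 29·0 + 1 = 1 → 29/1
APPEND 46: p_1 = 46·29 + 1 = 1335, q_1 = 46·1 + 0 = 46 → 1335/46
APPEND 25: p_2 = 25·1335 + 29 = 33404, q_2 = 25·46 + 1 = 1151 → 33404/1151
APPEND 18: p_3 = 18·33404 + 1335 = 602607, q_3 = 18·1151 + 46 = 20764 → 602607/20764
APPEND 18: p_4 = 18·602607 + 33404 = 10880330, q_4 = 18·20764 + 1151 = 374903 → 10880330/374903
APPEND 25: p_5 = 25·10880330 + 602607 = 272610857, q_5 = 25·374903 + 20764 = 9393339 → 272610857/9393339
APPEND 28: p_6 = 28·272610857 + 10880330 = 7643984326, q_6 = 28·9393339 + 374903 = 263388395 → 7643984326/263388395
APPEND 40: p_7 = 40·7643984326 + 272610857 = 306031983897, q_7 = 40·263388395 + 9393339 = 10544929139 → 306031983897/10544929139
APPEND 49: p_8 = 49·306031983897 + 7643984326 = 15003211195279, q_8 = 49·10544929139 + 263388395 = 516964916206 → 15003211195279/516964916206
APPEND 47: p_9 = 47·15003211195279 + 306031983897 = 705456958162010, q_9 = 47·516964916206 + 10544929139 = 24307895990821 → 705456958162010/24307895990821
APPEND 42: p_10 = 42·705456958162010 + 15003211195279 = 29644195453999699, q_10 = 42·24307895990821 + 516964916206 = 1021448596530688 → 29644195453999699/1021448596530688
APPEND 11: p_11 = 11·29644195453999699 + 705456958162010 = 326791606952158699, q_11 = 11·1021448596530688 + 24307895990821 = 11260242457828389 → 326791606952158699/11260242457828389
APPEND 6: p_12 = 6·326791606952158699 + 29644195453999699 = 1990393837166951893, q_12 = 6·11260242457828389 + 1021448596530688 = 68582903343501022 → 1990393837166951893/68582903343501022
APPEND 13: p_13 = 13·1990393837166951893 + 326791606952158699 = 26201911490122533308, q_13 = 13·68582903343501022 + 11260242457828389 = 902837985923341675 → 26201911490122533308/902837985923341675
APPEND 24: p_14 = 24·26201911490122533308 + 1990393837166951893 = 630836269600107751285, q_14 = 24·902837985923341675 + 68582903343501022 = 21736694565503701222 → 630836269600107751285/21736694565503701222

29/1
272610857/9393339
7643984326/263388395
306031983897/10544929139
326791606952158699/11260242457828389
630836269600107751285/21736694565503701222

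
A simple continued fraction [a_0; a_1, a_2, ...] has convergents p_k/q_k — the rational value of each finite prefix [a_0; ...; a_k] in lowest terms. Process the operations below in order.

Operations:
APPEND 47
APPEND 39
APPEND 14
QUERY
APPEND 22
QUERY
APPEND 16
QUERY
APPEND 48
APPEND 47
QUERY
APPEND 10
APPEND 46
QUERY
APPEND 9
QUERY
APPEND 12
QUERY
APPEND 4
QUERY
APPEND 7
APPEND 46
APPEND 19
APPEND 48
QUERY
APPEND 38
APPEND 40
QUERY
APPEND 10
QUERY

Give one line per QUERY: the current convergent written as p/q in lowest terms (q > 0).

25723/547
567740/12073
9109563/193715
20586967471/437782186
9510732035275/202245865824
85802895818949/1824599924669
1039145481862663/22097444961852
4242384823269601/90214379772077
1296192394228398179733/27563551582875182287
1972587610207425561720653/41947106454099602722047
19775158387519585546295053/420519053113558945408964

APPEND 47: p_0 = 47·1 + 0 = 47, q_0 = 47·0 + 1 = 1 → 47/1
APPEND 39: p_1 = 39·47 + 1 = 1834, q_1 = 39·1 + 0 = 39 → 1834/39
APPEND 14: p_2 = 14·1834 + 47 = 25723, q_2 = 14·39 + 1 = 547 → 25723/547
APPEND 22: p_3 = 22·25723 + 1834 = 567740, q_3 = 22·547 + 39 = 12073 → 567740/12073
APPEND 16: p_4 = 16·567740 + 25723 = 9109563, q_4 = 16·12073 + 547 = 193715 → 9109563/193715
APPEND 48: p_5 = 48·9109563 + 567740 = 437826764, q_5 = 48·193715 + 12073 = 9310393 → 437826764/9310393
APPEND 47: p_6 = 47·437826764 + 9109563 = 20586967471, q_6 = 47·9310393 + 193715 = 437782186 → 20586967471/437782186
APPEND 10: p_7 = 10·20586967471 + 437826764 = 206307501474, q_7 = 10·437782186 + 9310393 = 4387132253 → 206307501474/4387132253
APPEND 46: p_8 = 46·206307501474 + 20586967471 = 9510732035275, q_8 = 46·4387132253 + 437782186 = 202245865824 → 9510732035275/202245865824
APPEND 9: p_9 = 9·9510732035275 + 206307501474 = 85802895818949, q_9 = 9·202245865824 + 4387132253 = 1824599924669 → 85802895818949/1824599924669
APPEND 12: p_10 = 12·85802895818949 + 9510732035275 = 1039145481862663, q_10 = 12·1824599924669 + 202245865824 = 22097444961852 → 1039145481862663/22097444961852
APPEND 4: p_11 = 4·1039145481862663 + 85802895818949 = 4242384823269601, q_11 = 4·22097444961852 + 1824599924669 = 90214379772077 → 4242384823269601/90214379772077
APPEND 7: p_12 = 7·4242384823269601 + 1039145481862663 = 30735839244749870, q_12 = 7·90214379772077 + 22097444961852 = 653598103366391 → 30735839244749870/653598103366391
APPEND 46: p_13 = 46·30735839244749870 + 4242384823269601 = 1418090990081763621, q_13 = 46·653598103366391 + 90214379772077 = 30155727134626063 → 1418090990081763621/30155727134626063
APPEND 19: p_14 = 19·1418090990081763621 + 30735839244749870 = 26974464650798258669, q_14 = 19·30155727134626063 + 653598103366391 = 573612413661261588 → 26974464650798258669/573612413661261588
APPEND 48: p_15 = 48·26974464650798258669 + 1418090990081763621 = 1296192394228398179733, q_15 = 48·573612413661261588 + 30155727134626063 = 27563551582875182287 → 1296192394228398179733/27563551582875182287
APPEND 38: p_16 = 38·1296192394228398179733 + 26974464650798258669 = 49282285445329929088523, q_16 = 38·27563551582875182287 + 573612413661261588 = 1047988572562918188494 → 49282285445329929088523/1047988572562918188494
APPEND 40: p_17 = 40·49282285445329929088523 + 1296192394228398179733 = 1972587610207425561720653, q_17 = 40·1047988572562918188494 + 27563551582875182287 = 41947106454099602722047 → 1972587610207425561720653/41947106454099602722047
APPEND 10: p_18 = 10·1972587610207425561720653 + 49282285445329929088523 = 19775158387519585546295053, q_18 = 10·41947106454099602722047 + 1047988572562918188494 = 420519053113558945408964 → 19775158387519585546295053/420519053113558945408964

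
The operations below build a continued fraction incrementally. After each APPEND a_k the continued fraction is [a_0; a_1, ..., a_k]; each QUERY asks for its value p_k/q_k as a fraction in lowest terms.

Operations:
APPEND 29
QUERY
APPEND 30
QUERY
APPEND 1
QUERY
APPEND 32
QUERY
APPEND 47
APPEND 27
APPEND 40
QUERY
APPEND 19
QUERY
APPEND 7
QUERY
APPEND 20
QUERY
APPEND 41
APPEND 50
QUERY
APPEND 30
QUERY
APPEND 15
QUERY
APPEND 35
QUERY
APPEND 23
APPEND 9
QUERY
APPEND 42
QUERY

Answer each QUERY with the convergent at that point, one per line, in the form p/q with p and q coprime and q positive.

APPEND 29: p_0 = 29·1 + 0 = 29, q_0 = 29·0 + 1 = 1 → 29/1
APPEND 30: p_1 = 30·29 + 1 = 871, q_1 = 30·1 + 0 = 30 → 871/30
APPEND 1: p_2 = 1·871 + 29 = 900, q_2 = 1·30 + 1 = 31 → 900/31
APPEND 32: p_3 = 32·900 + 871 = 29671, q_3 = 32·31 + 30 = 1022 → 29671/1022
APPEND 47: p_4 = 47·29671 + 900 = 1395437, q_4 = 47·1022 + 31 = 48065 → 1395437/48065
APPEND 27: p_5 = 27·1395437 + 29671 = 37706470, q_5 = 27·48065 + 1022 = 1298777 → 37706470/1298777
APPEND 40: p_6 = 40·37706470 + 1395437 = 1509654237, q_6 = 40·1298777 + 48065 = 51999145 → 1509654237/51999145
APPEND 19: p_7 = 19·1509654237 + 37706470 = 28721136973, q_7 = 19·51999145 + 1298777 = 989282532 → 28721136973/989282532
APPEND 7: p_8 = 7·28721136973 + 1509654237 = 202557613048, q_8 = 7·989282532 + 51999145 = 6976976869 → 202557613048/6976976869
APPEND 20: p_9 = 20·202557613048 + 28721136973 = 4079873397933, q_9 = 20·6976976869 + 989282532 = 140528819912 → 4079873397933/140528819912
APPEND 41: p_10 = 41·4079873397933 + 202557613048 = 167477366928301, q_10 = 41·140528819912 + 6976976869 = 5768658593261 → 167477366928301/5768658593261
APPEND 50: p_11 = 50·167477366928301 + 4079873397933 = 8377948219812983, q_11 = 50·5768658593261 + 140528819912 = 288573458482962 → 8377948219812983/288573458482962
APPEND 30: p_12 = 30·8377948219812983 + 167477366928301 = 251505923961317791, q_12 = 30·288573458482962 + 5768658593261 = 8662972413082121 → 251505923961317791/8662972413082121
APPEND 15: p_13 = 15·251505923961317791 + 8377948219812983 = 3780966807639579848, q_13 = 15·8662972413082121 + 288573458482962 = 130233159654714777 → 3780966807639579848/130233159654714777
APPEND 35: p_14 = 35·3780966807639579848 + 251505923961317791 = 132585344191346612471, q_14 = 35·130233159654714777 + 8662972413082121 = 4566823560328099316 → 132585344191346612471/4566823560328099316
APPEND 23: p_15 = 23·132585344191346612471 + 3780966807639579848 = 3053243883208611666681, q_15 = 23·4566823560328099316 + 130233159654714777 = 105167175047200999045 → 3053243883208611666681/105167175047200999045
APPEND 9: p_16 = 9·3053243883208611666681 + 132585344191346612471 = 27611780293068851612600, q_16 = 9·105167175047200999045 + 4566823560328099316 = 951071398985137090721 → 27611780293068851612600/951071398985137090721
APPEND 42: p_17 = 42·27611780293068851612600 + 3053243883208611666681 = 1162748016192100379395881, q_17 = 42·951071398985137090721 + 105167175047200999045 = 40050165932422958809327 → 1162748016192100379395881/40050165932422958809327

29/1
871/30
900/31
29671/1022
1509654237/51999145
28721136973/989282532
202557613048/6976976869
4079873397933/140528819912
8377948219812983/288573458482962
251505923961317791/8662972413082121
3780966807639579848/130233159654714777
132585344191346612471/4566823560328099316
27611780293068851612600/951071398985137090721
1162748016192100379395881/40050165932422958809327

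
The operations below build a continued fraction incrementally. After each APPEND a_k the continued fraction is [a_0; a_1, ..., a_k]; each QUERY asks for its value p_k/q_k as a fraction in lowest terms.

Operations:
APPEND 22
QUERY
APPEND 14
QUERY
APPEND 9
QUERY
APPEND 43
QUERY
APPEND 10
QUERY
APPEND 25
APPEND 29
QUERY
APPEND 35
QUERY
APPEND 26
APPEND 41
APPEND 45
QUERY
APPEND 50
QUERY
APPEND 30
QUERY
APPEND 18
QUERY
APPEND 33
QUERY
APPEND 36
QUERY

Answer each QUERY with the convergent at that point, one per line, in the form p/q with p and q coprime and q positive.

APPEND 22: p_0 = 22·1 + 0 = 22, q_0 = 22·0 + 1 = 1 → 22/1
APPEND 14: p_1 = 14·22 + 1 = 309, q_1 = 14·1 + 0 = 14 → 309/14
APPEND 9: p_2 = 9·309 + 22 = 2803, q_2 = 9·14 + 1 = 127 → 2803/127
APPEND 43: p_3 = 43·2803 + 309 = 120838, q_3 = 43·127 + 14 = 5475 → 120838/5475
APPEND 10: p_4 = 10·120838 + 2803 = 1211183, q_4 = 10·5475 + 127 = 54877 → 1211183/54877
APPEND 25: p_5 = 25·1211183 + 120838 = 30400413, q_5 = 25·54877 + 5475 = 1377400 → 30400413/1377400
APPEND 29: p_6 = 29·30400413 + 1211183 = 882823160, q_6 = 29·1377400 + 54877 = 39999477 → 882823160/39999477
APPEND 35: p_7 = 35·882823160 + 30400413 = 30929211013, q_7 = 35·39999477 + 1377400 = 1401359095 → 30929211013/1401359095
APPEND 26: p_8 = 26·30929211013 + 882823160 = 805042309498, q_8 = 26·1401359095 + 39999477 = 36475335947 → 805042309498/36475335947
APPEND 41: p_9 = 41·805042309498 + 30929211013 = 33037663900431, q_9 = 41·36475335947 + 1401359095 = 1496890132922 → 33037663900431/1496890132922
APPEND 45: p_10 = 45·33037663900431 + 805042309498 = 1487499917828893, q_10 = 45·1496890132922 + 36475335947 = 67396531317437 → 1487499917828893/67396531317437
APPEND 50: p_11 = 50·1487499917828893 + 33037663900431 = 74408033555345081, q_11 = 50·67396531317437 + 1496890132922 = 3371323456004772 → 74408033555345081/3371323456004772
APPEND 30: p_12 = 30·74408033555345081 + 1487499917828893 = 2233728506578181323, q_12 = 30·3371323456004772 + 67396531317437 = 101207100211460597 → 2233728506578181323/101207100211460597
APPEND 18: p_13 = 18·2233728506578181323 + 74408033555345081 = 40281521151962608895, q_13 = 18·101207100211460597 + 3371323456004772 = 1825099127262295518 → 40281521151962608895/1825099127262295518
APPEND 33: p_14 = 33·40281521151962608895 + 2233728506578181323 = 1331523926521344274858, q_14 = 33·1825099127262295518 + 101207100211460597 = 60329478299867212691 → 1331523926521344274858/60329478299867212691
APPEND 36: p_15 = 36·1331523926521344274858 + 40281521151962608895 = 47975142875920356503783, q_15 = 36·60329478299867212691 + 1825099127262295518 = 2173686317922481952394 → 47975142875920356503783/2173686317922481952394

22/1
309/14
2803/127
120838/5475
1211183/54877
882823160/39999477
30929211013/1401359095
1487499917828893/67396531317437
74408033555345081/3371323456004772
2233728506578181323/101207100211460597
40281521151962608895/1825099127262295518
1331523926521344274858/60329478299867212691
47975142875920356503783/2173686317922481952394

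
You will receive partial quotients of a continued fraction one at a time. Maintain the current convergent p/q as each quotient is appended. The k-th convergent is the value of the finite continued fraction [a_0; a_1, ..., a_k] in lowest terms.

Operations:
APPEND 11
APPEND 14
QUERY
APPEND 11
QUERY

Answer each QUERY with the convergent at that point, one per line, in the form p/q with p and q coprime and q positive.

155/14
1716/155

APPEND 11: p_0 = 11·1 + 0 = 11, q_0 = 11·0 + 1 = 1 → 11/1
APPEND 14: p_1 = 14·11 + 1 = 155, q_1 = 14·1 + 0 = 14 → 155/14
APPEND 11: p_2 = 11·155 + 11 = 1716, q_2 = 11·14 + 1 = 155 → 1716/155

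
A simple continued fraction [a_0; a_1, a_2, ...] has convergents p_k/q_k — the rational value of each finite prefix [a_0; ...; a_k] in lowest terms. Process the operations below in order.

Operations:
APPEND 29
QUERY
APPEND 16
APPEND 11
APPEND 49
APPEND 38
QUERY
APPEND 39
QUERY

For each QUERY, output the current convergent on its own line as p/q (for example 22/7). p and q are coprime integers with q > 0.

29/1
9600942/330359
374689259/12892690

APPEND 29: p_0 = 29·1 + 0 = 29, q_0 = 29·0 + 1 = 1 → 29/1
APPEND 16: p_1 = 16·29 + 1 = 465, q_1 = 16·1 + 0 = 16 → 465/16
APPEND 11: p_2 = 11·465 + 29 = 5144, q_2 = 11·16 + 1 = 177 → 5144/177
APPEND 49: p_3 = 49·5144 + 465 = 252521, q_3 = 49·177 + 16 = 8689 → 252521/8689
APPEND 38: p_4 = 38·252521 + 5144 = 9600942, q_4 = 38·8689 + 177 = 330359 → 9600942/330359
APPEND 39: p_5 = 39·9600942 + 252521 = 374689259, q_5 = 39·330359 + 8689 = 12892690 → 374689259/12892690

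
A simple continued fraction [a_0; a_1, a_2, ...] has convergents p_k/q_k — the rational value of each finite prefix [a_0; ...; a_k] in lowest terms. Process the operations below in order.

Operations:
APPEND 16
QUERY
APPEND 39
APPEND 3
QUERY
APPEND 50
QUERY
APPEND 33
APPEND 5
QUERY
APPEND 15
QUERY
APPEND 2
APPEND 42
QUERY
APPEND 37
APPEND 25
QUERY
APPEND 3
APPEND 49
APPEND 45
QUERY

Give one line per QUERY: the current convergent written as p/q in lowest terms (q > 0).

APPEND 16: p_0 = 16·1 + 0 = 16, q_0 = 16·0 + 1 = 1 → 16/1
APPEND 39: p_1 = 39·16 + 1 = 625, q_1 = 39·1 + 0 = 39 → 625/39
APPEND 3: p_2 = 3·625 + 16 = 1891, q_2 = 3·39 + 1 = 118 → 1891/118
APPEND 50: p_3 = 50·1891 + 625 = 95175, q_3 = 50·118 + 39 = 5939 → 95175/5939
APPEND 33: p_4 = 33·95175 + 1891 = 3142666, q_4 = 33·5939 + 118 = 196105 → 3142666/196105
APPEND 5: p_5 = 5·3142666 + 95175 = 15808505, q_5 = 5·196105 + 5939 = 986464 → 15808505/986464
APPEND 15: p_6 = 15·15808505 + 3142666 = 240270241, q_6 = 15·986464 + 196105 = 14993065 → 240270241/14993065
APPEND 2: p_7 = 2·240270241 + 15808505 = 496348987, q_7 = 2·14993065 + 986464 = 30972594 → 496348987/30972594
APPEND 42: p_8 = 42·496348987 + 240270241 = 21086927695, q_8 = 42·30972594 + 14993065 = 1315842013 → 21086927695/1315842013
APPEND 37: p_9 = 37·21086927695 + 496348987 = 780712673702, q_9 = 37·1315842013 + 30972594 = 48717127075 → 780712673702/48717127075
APPEND 25: p_10 = 25·780712673702 + 21086927695 = 19538903770245, q_10 = 25·48717127075 + 1315842013 = 1219244018888 → 19538903770245/1219244018888
APPEND 3: p_11 = 3·19538903770245 + 780712673702 = 59397423984437, q_11 = 3·1219244018888 + 48717127075 = 3706449183739 → 59397423984437/3706449183739
APPEND 49: p_12 = 49·59397423984437 + 19538903770245 = 2930012679007658, q_12 = 49·3706449183739 + 1219244018888 = 182835254022099 → 2930012679007658/182835254022099
APPEND 45: p_13 = 45·2930012679007658 + 59397423984437 = 131909967979329047, q_13 = 45·182835254022099 + 3706449183739 = 8231292880178194 → 131909967979329047/8231292880178194

16/1
1891/118
95175/5939
15808505/986464
240270241/14993065
21086927695/1315842013
19538903770245/1219244018888
131909967979329047/8231292880178194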